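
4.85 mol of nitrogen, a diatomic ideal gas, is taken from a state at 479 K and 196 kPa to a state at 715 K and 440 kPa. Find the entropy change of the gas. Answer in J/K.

ΔS = 23.9 J/K

ΔS = nC_p ln(T₂/T₁) − nR ln(P₂/P₁), with C_p = 7R/2 = 29.1 J mol⁻¹ K⁻¹ for a diatomic ideal gas.
ΔS = 4.85 × [29.1 × ln(715/479) − 8.314 × ln(440/196)] = 23.9 J/K.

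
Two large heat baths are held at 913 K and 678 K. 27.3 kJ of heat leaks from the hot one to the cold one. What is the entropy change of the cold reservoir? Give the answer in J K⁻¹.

ΔS_cold = 40.3 J/K

The cold reservoir gains heat Q, so ΔS_cold = +Q/T_C = 27300/678 = 40.3 J/K.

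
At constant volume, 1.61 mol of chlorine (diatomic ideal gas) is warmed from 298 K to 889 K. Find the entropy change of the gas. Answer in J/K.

At constant volume, ΔS = nC_V ln(T₂/T₁) with C_V = 5R/2 = 20.79 J mol⁻¹ K⁻¹.
ΔS = 1.61 × 20.79 × ln(889/298) = 36.6 J/K.

ΔS = 36.6 J/K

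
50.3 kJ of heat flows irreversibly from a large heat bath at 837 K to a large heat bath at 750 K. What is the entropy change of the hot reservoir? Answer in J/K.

ΔS_hot = -60.1 J/K

The hot reservoir loses heat Q, so ΔS_hot = −Q/T_H = −50300/837 = -60.1 J/K.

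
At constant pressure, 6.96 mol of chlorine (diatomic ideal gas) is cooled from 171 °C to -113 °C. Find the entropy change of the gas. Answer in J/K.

In kelvin: T₁ = 444.15 K, T₂ = 160.15 K. At constant pressure, ΔS = nC_p ln(T₂/T₁) with C_p = 7R/2 = 29.1 J mol⁻¹ K⁻¹.
ΔS = 6.96 × 29.1 × ln(160.15/444.15) = -207 J/K.

ΔS = -207 J/K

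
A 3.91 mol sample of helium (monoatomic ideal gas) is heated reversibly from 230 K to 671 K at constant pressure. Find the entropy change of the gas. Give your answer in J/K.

ΔS = 87 J/K

At constant pressure, ΔS = nC_p ln(T₂/T₁) with C_p = 5R/2 = 20.79 J mol⁻¹ K⁻¹.
ΔS = 3.91 × 20.79 × ln(671/230) = 87 J/K.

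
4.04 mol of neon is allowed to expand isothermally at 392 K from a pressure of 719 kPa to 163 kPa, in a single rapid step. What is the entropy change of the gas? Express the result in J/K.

ΔS_gas = 49.8 J/K

Entropy is a state function, so ΔS_gas depends only on the end states.
For an isothermal ideal gas ΔS_gas = nR ln(P₁/P₂) = 4.04 × 8.314 × ln(719/163) = 49.8 J/K.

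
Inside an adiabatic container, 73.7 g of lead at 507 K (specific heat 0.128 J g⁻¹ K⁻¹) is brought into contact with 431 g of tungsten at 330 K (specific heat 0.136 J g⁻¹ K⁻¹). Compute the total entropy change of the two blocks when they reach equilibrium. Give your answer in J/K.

Energy balance: T_f = (m₁c₁T₁ + m₂c₂T₂)/(m₁c₁ + m₂c₂) = 354.54 K.
ΔS₁ = m₁c₁ ln(T_f/T₁) = 9.4336 × ln(354.54/507) = -3.374 J/K.
ΔS₂ = m₂c₂ ln(T_f/T₂) = 58.616 × ln(354.54/330) = 4.204 J/K.
ΔS_total = -3.374 + 4.204 = 0.83 J/K.

ΔS_total = 0.83 J/K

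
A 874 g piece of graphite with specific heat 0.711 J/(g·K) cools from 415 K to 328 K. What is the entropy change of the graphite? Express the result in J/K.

ΔS = ∫dQ_rev/T = m c ln(T₂/T₁) = 874 × 0.711 × ln(328/415) = -146 J/K.

ΔS = -146 J/K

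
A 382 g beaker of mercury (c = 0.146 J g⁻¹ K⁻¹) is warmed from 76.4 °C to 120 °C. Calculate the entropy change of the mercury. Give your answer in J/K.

ΔS = 6.56 J/K

In kelvin: T₁ = 349.55 K, T₂ = 393.15 K. ΔS = ∫dQ_rev/T = m c ln(T₂/T₁) = 382 × 0.146 × ln(393.15/349.55) = 6.56 J/K.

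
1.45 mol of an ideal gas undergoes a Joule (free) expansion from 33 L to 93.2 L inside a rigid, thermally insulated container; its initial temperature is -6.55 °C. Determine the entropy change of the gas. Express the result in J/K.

ΔS_gas = 12.5 J/K

No heat is exchanged and no work is done, so the ideal-gas temperature stays constant.
Entropy is a state function; using a reversible isothermal path, ΔS_gas = nR ln(V₂/V₁) = 1.45 × 8.314 × ln(93.2/33) = 12.5 J/K.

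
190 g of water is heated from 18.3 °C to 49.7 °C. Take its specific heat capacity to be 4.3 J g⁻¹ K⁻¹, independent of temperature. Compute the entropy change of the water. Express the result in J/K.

In kelvin: T₁ = 291.45 K, T₂ = 322.85 K. ΔS = ∫dQ_rev/T = m c ln(T₂/T₁) = 190 × 4.3 × ln(322.85/291.45) = 83.6 J/K.

ΔS = 83.6 J/K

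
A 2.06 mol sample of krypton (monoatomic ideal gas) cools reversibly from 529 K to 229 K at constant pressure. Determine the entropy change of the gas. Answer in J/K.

At constant pressure, ΔS = nC_p ln(T₂/T₁) with C_p = 5R/2 = 20.79 J mol⁻¹ K⁻¹.
ΔS = 2.06 × 20.79 × ln(229/529) = -35.8 J/K.

ΔS = -35.8 J/K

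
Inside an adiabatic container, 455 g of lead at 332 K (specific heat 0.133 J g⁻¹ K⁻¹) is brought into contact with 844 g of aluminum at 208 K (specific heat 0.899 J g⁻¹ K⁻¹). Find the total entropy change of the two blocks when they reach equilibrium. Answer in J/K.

Energy balance: T_f = (m₁c₁T₁ + m₂c₂T₂)/(m₁c₁ + m₂c₂) = 217.16 K.
ΔS₁ = m₁c₁ ln(T_f/T₁) = 60.515 × ln(217.16/332) = -25.69 J/K.
ΔS₂ = m₂c₂ ln(T_f/T₂) = 758.756 × ln(217.16/208) = 32.7 J/K.
ΔS_total = -25.69 + 32.7 = 7.01 J/K.

ΔS_total = 7.01 J/K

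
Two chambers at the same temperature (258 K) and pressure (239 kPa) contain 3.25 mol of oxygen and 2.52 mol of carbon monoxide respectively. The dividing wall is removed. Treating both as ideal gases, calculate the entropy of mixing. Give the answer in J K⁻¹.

Mole fractions: x_A = 3.25/5.77 = 0.563, x_B = 0.437.
ΔS_mix = −R(n_A ln x_A + n_B ln x_B) = −8.314 × (3.25 ln 0.563 + 2.52 ln 0.437) = 32.9 J/K.

ΔS_mix = 32.9 J/K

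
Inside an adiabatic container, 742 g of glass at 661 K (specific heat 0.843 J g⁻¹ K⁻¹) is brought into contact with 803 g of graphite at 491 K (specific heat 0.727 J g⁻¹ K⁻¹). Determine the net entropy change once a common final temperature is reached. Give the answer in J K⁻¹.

Energy balance: T_f = (m₁c₁T₁ + m₂c₂T₂)/(m₁c₁ + m₂c₂) = 578.93 K.
ΔS₁ = m₁c₁ ln(T_f/T₁) = 625.506 × ln(578.93/661) = -82.922 J/K.
ΔS₂ = m₂c₂ ln(T_f/T₂) = 583.781 × ln(578.93/491) = 96.173 J/K.
ΔS_total = -82.922 + 96.173 = 13.3 J/K.

ΔS_total = 13.3 J/K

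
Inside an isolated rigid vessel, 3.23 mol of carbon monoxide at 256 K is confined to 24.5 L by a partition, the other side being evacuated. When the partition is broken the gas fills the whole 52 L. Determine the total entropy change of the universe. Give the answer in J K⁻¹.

ΔS_universe = 20.2 J/K

For an ideal gas in free expansion Q = 0 and W = 0, so T is unchanged.
Entropy is a state function; using a reversible isothermal path, ΔS_gas = nR ln(V₂/V₁) = 3.23 × 8.314 × ln(52/24.5) = 20.2 J/K.
The insulated surroundings exchange no heat, so ΔS_surr = 0 and ΔS_universe = ΔS_gas.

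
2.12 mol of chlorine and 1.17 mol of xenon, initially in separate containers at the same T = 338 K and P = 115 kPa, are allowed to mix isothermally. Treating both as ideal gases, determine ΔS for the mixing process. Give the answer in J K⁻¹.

ΔS_mix = 17.8 J/K

Mole fractions: x_A = 2.12/3.29 = 0.644, x_B = 0.356.
ΔS_mix = −R(n_A ln x_A + n_B ln x_B) = −8.314 × (2.12 ln 0.644 + 1.17 ln 0.356) = 17.8 J/K.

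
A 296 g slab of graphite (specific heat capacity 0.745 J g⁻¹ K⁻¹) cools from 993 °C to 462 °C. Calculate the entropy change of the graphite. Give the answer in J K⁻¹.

ΔS = -120 J/K

In kelvin: T₁ = 1266.15 K, T₂ = 735.15 K. ΔS = ∫dQ_rev/T = m c ln(T₂/T₁) = 296 × 0.745 × ln(735.15/1266.15) = -120 J/K.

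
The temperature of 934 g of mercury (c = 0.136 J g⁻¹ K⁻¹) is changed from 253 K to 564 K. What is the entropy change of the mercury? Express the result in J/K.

ΔS = 102 J/K

ΔS = ∫dQ_rev/T = m c ln(T₂/T₁) = 934 × 0.136 × ln(564/253) = 102 J/K.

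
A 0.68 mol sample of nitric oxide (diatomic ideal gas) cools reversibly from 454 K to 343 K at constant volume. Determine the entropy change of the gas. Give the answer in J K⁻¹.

ΔS = -3.96 J/K

At constant volume, ΔS = nC_V ln(T₂/T₁) with C_V = 5R/2 = 20.79 J mol⁻¹ K⁻¹.
ΔS = 0.68 × 20.79 × ln(343/454) = -3.96 J/K.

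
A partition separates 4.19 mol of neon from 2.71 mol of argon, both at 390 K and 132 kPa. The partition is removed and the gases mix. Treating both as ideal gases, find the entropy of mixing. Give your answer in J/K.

ΔS_mix = 38.4 J/K

Mole fractions: x_A = 4.19/6.9 = 0.607, x_B = 0.393.
ΔS_mix = −R(n_A ln x_A + n_B ln x_B) = −8.314 × (4.19 ln 0.607 + 2.71 ln 0.393) = 38.4 J/K.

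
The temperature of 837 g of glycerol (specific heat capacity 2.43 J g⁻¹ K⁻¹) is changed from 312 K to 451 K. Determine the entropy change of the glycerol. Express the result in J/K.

ΔS = 749 J/K

ΔS = ∫dQ_rev/T = m c ln(T₂/T₁) = 837 × 2.43 × ln(451/312) = 749 J/K.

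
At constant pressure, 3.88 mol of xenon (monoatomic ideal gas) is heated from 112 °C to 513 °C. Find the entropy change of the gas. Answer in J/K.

In kelvin: T₁ = 385.15 K, T₂ = 786.15 K. At constant pressure, ΔS = nC_p ln(T₂/T₁) with C_p = 5R/2 = 20.79 J mol⁻¹ K⁻¹.
ΔS = 3.88 × 20.79 × ln(786.15/385.15) = 57.5 J/K.

ΔS = 57.5 J/K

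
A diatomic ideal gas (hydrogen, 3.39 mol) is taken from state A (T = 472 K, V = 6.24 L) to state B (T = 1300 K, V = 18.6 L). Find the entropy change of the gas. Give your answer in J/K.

ΔS = 102 J/K

Entropy is a state function: ΔS = nC_V ln(T₂/T₁) + nR ln(V₂/V₁), with C_V = 5R/2 = 20.79 J mol⁻¹ K⁻¹ for a diatomic ideal gas.
ΔS = 3.39 × [20.79 × ln(1300/472) + 8.314 × ln(18.6/6.24)] = 102 J/K.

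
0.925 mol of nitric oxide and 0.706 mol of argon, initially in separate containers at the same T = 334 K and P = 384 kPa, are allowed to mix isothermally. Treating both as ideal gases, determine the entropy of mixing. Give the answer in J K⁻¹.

ΔS_mix = 9.28 J/K

Mole fractions: x_A = 0.925/1.63 = 0.567, x_B = 0.433.
ΔS_mix = −R(n_A ln x_A + n_B ln x_B) = −8.314 × (0.925 ln 0.567 + 0.706 ln 0.433) = 9.28 J/K.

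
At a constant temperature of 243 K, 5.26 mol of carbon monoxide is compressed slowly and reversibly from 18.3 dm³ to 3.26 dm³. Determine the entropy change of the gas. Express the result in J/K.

ΔS_gas = -75.4 J/K

For an isothermal ideal gas ΔS_gas = nR ln(V₂/V₁) = 5.26 × 8.314 × ln(3.26/18.3) = -75.4 J/K.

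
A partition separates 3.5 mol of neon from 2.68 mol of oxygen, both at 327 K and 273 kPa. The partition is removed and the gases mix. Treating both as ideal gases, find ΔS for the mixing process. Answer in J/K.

Mole fractions: x_A = 3.5/6.18 = 0.566, x_B = 0.434.
ΔS_mix = −R(n_A ln x_A + n_B ln x_B) = −8.314 × (3.5 ln 0.566 + 2.68 ln 0.434) = 35.2 J/K.

ΔS_mix = 35.2 J/K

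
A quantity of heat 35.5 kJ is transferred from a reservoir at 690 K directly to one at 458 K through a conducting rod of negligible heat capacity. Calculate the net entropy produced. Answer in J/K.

ΔS_total = 26.1 J/K

ΔS_hot = −Q/T_H = −35500/690 = -51.45 J/K and ΔS_cold = +Q/T_C = 35500/458 = 77.51 J/K.
ΔS_total = -51.45 + 77.51 = 26.1 J/K, positive as the second law requires.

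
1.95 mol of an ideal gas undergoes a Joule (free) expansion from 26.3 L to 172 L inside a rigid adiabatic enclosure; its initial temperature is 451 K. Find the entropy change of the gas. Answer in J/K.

No heat is exchanged and no work is done, so the ideal-gas temperature stays constant.
Entropy is a state function; using a reversible isothermal path, ΔS_gas = nR ln(V₂/V₁) = 1.95 × 8.314 × ln(172/26.3) = 30.4 J/K.

ΔS_gas = 30.4 J/K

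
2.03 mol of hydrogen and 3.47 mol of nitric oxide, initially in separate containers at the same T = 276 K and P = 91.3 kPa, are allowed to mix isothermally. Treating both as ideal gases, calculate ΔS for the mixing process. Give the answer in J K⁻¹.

ΔS_mix = 30.1 J/K

Mole fractions: x_A = 2.03/5.5 = 0.369, x_B = 0.631.
ΔS_mix = −R(n_A ln x_A + n_B ln x_B) = −8.314 × (2.03 ln 0.369 + 3.47 ln 0.631) = 30.1 J/K.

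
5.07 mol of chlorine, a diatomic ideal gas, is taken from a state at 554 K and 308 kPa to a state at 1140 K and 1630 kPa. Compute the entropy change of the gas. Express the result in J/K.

ΔS = nC_p ln(T₂/T₁) − nR ln(P₂/P₁), with C_p = 7R/2 = 29.1 J mol⁻¹ K⁻¹ for a diatomic ideal gas.
ΔS = 5.07 × [29.1 × ln(1140/554) − 8.314 × ln(1630/308)] = 36.2 J/K.

ΔS = 36.2 J/K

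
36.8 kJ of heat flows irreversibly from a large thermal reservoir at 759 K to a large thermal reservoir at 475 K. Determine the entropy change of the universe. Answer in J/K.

ΔS_hot = −Q/T_H = −36800/759 = -48.48 J/K and ΔS_cold = +Q/T_C = 36800/475 = 77.47 J/K.
ΔS_total = -48.48 + 77.47 = 29 J/K, positive as the second law requires.

ΔS_total = 29 J/K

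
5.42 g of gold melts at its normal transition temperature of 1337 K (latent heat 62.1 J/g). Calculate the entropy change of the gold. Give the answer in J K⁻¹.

Heat absorbed by the substance: Q = mL = 5.42 × 62.1 = 336.582 J.
At constant T, ΔS = Q_rev/T = 336.582 / 1337 = 0.252 J/K.

ΔS = 0.252 J/K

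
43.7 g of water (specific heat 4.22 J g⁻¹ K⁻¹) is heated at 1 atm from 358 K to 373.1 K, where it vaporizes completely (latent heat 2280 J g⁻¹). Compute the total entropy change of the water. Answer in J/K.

ΔS = 275 J/K

Warming step: ΔS₁ = m c ln(T_tr/T_i) = 43.7 × 4.22 × ln(373.1/358) = 7.619 J/K.
Phase change: ΔS₂ = +mL/T_tr = 43.7 × 2280 / 373.1 = 267 J/K.
ΔS_total = (7.619) + (267) = 275 J/K.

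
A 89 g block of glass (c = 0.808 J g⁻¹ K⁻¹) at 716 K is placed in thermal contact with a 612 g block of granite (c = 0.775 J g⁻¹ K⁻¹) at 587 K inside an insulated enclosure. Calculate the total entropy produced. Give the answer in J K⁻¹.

ΔS_total = 1.29 J/K

Energy balance: T_f = (m₁c₁T₁ + m₂c₂T₂)/(m₁c₁ + m₂c₂) = 603.98 K.
ΔS₁ = m₁c₁ ln(T_f/T₁) = 71.912 × ln(603.98/716) = -12.235 J/K.
ΔS₂ = m₂c₂ ln(T_f/T₂) = 474.3 × ln(603.98/587) = 13.528 J/K.
ΔS_total = -12.235 + 13.528 = 1.29 J/K.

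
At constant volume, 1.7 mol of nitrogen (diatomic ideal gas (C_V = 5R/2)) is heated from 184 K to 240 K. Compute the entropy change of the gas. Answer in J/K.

At constant volume, ΔS = nC_V ln(T₂/T₁) with C_V = 5R/2 = 20.79 J mol⁻¹ K⁻¹.
ΔS = 1.7 × 20.79 × ln(240/184) = 9.39 J/K.

ΔS = 9.39 J/K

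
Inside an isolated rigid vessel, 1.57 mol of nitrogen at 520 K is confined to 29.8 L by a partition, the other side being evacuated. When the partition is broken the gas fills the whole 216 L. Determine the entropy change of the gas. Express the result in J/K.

ΔS_gas = 25.9 J/K

No heat is exchanged and no work is done, so the ideal-gas temperature stays constant.
Entropy is a state function; using a reversible isothermal path, ΔS_gas = nR ln(V₂/V₁) = 1.57 × 8.314 × ln(216/29.8) = 25.9 J/K.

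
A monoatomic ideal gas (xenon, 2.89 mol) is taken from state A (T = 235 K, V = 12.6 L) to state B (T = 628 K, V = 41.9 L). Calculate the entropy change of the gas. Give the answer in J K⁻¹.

ΔS = 64.3 J/K

Entropy is a state function: ΔS = nC_V ln(T₂/T₁) + nR ln(V₂/V₁), with C_V = 3R/2 = 12.47 J mol⁻¹ K⁻¹ for a monoatomic ideal gas.
ΔS = 2.89 × [12.47 × ln(628/235) + 8.314 × ln(41.9/12.6)] = 64.3 J/K.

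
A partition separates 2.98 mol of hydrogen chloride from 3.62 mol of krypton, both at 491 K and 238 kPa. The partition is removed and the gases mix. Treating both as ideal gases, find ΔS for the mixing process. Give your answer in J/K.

Mole fractions: x_A = 2.98/6.6 = 0.452, x_B = 0.548.
ΔS_mix = −R(n_A ln x_A + n_B ln x_B) = −8.314 × (2.98 ln 0.452 + 3.62 ln 0.548) = 37.8 J/K.

ΔS_mix = 37.8 J/K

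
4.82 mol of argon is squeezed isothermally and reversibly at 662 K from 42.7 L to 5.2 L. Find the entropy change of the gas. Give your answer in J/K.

ΔS_gas = -84.4 J/K

For an isothermal ideal gas ΔS_gas = nR ln(V₂/V₁) = 4.82 × 8.314 × ln(5.2/42.7) = -84.4 J/K.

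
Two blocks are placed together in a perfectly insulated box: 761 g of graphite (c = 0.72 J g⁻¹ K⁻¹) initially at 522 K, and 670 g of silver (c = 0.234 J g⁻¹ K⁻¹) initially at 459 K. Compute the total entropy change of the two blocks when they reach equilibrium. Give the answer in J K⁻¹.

ΔS_total = 0.984 J/K

Energy balance: T_f = (m₁c₁T₁ + m₂c₂T₂)/(m₁c₁ + m₂c₂) = 507.98 K.
ΔS₁ = m₁c₁ ln(T_f/T₁) = 547.92 × ln(507.98/522) = -14.913 J/K.
ΔS₂ = m₂c₂ ln(T_f/T₂) = 156.78 × ln(507.98/459) = 15.897 J/K.
ΔS_total = -14.913 + 15.897 = 0.984 J/K.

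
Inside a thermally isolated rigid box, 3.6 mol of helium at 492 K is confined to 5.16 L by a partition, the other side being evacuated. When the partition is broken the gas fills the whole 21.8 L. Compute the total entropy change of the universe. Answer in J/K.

No heat is exchanged and no work is done, so the ideal-gas temperature stays constant.
Entropy is a state function; using a reversible isothermal path, ΔS_gas = nR ln(V₂/V₁) = 3.6 × 8.314 × ln(21.8/5.16) = 43.1 J/K.
The insulated surroundings exchange no heat, so ΔS_surr = 0 and ΔS_universe = ΔS_gas.

ΔS_universe = 43.1 J/K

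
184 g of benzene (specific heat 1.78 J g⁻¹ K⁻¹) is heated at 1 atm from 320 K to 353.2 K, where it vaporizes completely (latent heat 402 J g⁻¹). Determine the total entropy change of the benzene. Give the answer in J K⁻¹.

Warming step: ΔS₁ = m c ln(T_tr/T_i) = 184 × 1.78 × ln(353.2/320) = 32.33 J/K.
Phase change: ΔS₂ = +mL/T_tr = 184 × 402 / 353.2 = 209.4 J/K.
ΔS_total = (32.33) + (209.4) = 242 J/K.

ΔS = 242 J/K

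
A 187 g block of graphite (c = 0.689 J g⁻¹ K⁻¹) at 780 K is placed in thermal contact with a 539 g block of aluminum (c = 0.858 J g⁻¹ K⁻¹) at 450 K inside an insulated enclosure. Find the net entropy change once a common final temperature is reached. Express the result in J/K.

Energy balance: T_f = (m₁c₁T₁ + m₂c₂T₂)/(m₁c₁ + m₂c₂) = 521.91 K.
ΔS₁ = m₁c₁ ln(T_f/T₁) = 128.843 × ln(521.91/780) = -51.77 J/K.
ΔS₂ = m₂c₂ ln(T_f/T₂) = 462.462 × ln(521.91/450) = 68.56 J/K.
ΔS_total = -51.77 + 68.56 = 16.8 J/K.

ΔS_total = 16.8 J/K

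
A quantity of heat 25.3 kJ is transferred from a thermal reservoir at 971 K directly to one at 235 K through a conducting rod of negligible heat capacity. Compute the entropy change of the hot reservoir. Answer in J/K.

The hot reservoir loses heat Q, so ΔS_hot = −Q/T_H = −25300/971 = -26.1 J/K.

ΔS_hot = -26.1 J/K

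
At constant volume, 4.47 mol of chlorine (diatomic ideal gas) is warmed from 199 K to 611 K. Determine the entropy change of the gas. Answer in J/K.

ΔS = 104 J/K

At constant volume, ΔS = nC_V ln(T₂/T₁) with C_V = 5R/2 = 20.79 J mol⁻¹ K⁻¹.
ΔS = 4.47 × 20.79 × ln(611/199) = 104 J/K.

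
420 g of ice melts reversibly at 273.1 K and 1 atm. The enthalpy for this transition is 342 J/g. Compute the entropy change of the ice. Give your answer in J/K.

ΔS = 526 J/K

Heat absorbed by the substance: Q = mL = 420 × 342 = 143640 J.
At constant T, ΔS = Q_rev/T = 143640 / 273.1 = 526 J/K.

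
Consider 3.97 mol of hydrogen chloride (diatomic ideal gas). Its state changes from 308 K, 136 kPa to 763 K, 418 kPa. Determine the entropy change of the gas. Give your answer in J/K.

ΔS = 67.7 J/K

ΔS = nC_p ln(T₂/T₁) − nR ln(P₂/P₁), with C_p = 7R/2 = 29.1 J mol⁻¹ K⁻¹ for a diatomic ideal gas.
ΔS = 3.97 × [29.1 × ln(763/308) − 8.314 × ln(418/136)] = 67.7 J/K.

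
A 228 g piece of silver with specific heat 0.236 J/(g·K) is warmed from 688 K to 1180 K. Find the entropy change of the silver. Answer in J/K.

ΔS = 29 J/K

ΔS = ∫dQ_rev/T = m c ln(T₂/T₁) = 228 × 0.236 × ln(1180/688) = 29 J/K.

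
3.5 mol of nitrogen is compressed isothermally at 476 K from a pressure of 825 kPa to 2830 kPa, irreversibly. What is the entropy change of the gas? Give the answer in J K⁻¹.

Entropy is a state function, so ΔS_gas depends only on the end states.
For an isothermal ideal gas ΔS_gas = nR ln(P₁/P₂) = 3.5 × 8.314 × ln(825/2830) = -35.9 J/K.

ΔS_gas = -35.9 J/K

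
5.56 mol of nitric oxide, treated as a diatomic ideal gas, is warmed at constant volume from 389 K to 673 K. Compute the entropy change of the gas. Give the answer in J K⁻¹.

ΔS = 63.3 J/K

At constant volume, ΔS = nC_V ln(T₂/T₁) with C_V = 5R/2 = 20.79 J mol⁻¹ K⁻¹.
ΔS = 5.56 × 20.79 × ln(673/389) = 63.3 J/K.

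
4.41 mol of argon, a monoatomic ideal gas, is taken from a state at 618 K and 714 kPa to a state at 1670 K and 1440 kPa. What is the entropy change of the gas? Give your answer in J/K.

ΔS = nC_p ln(T₂/T₁) − nR ln(P₂/P₁), with C_p = 5R/2 = 20.79 J mol⁻¹ K⁻¹ for a monoatomic ideal gas.
ΔS = 4.41 × [20.79 × ln(1670/618) − 8.314 × ln(1440/714)] = 65.4 J/K.

ΔS = 65.4 J/K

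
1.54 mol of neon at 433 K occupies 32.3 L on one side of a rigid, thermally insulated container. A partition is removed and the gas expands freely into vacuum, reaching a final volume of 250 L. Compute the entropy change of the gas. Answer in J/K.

No heat is exchanged and no work is done, so the ideal-gas temperature stays constant.
Entropy is a state function; using a reversible isothermal path, ΔS_gas = nR ln(V₂/V₁) = 1.54 × 8.314 × ln(250/32.3) = 26.2 J/K.

ΔS_gas = 26.2 J/K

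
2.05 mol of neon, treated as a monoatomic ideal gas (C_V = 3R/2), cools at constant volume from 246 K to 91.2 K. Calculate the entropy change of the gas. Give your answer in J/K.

ΔS = -25.4 J/K

At constant volume, ΔS = nC_V ln(T₂/T₁) with C_V = 3R/2 = 12.47 J mol⁻¹ K⁻¹.
ΔS = 2.05 × 12.47 × ln(91.2/246) = -25.4 J/K.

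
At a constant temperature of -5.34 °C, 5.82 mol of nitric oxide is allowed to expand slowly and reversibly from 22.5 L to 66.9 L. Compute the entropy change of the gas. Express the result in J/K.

For an isothermal ideal gas ΔS_gas = nR ln(V₂/V₁) = 5.82 × 8.314 × ln(66.9/22.5) = 52.7 J/K.

ΔS_gas = 52.7 J/K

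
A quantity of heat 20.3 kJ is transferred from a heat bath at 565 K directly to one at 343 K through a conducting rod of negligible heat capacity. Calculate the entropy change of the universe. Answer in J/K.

ΔS_total = 23.3 J/K

ΔS_hot = −Q/T_H = −20300/565 = -35.929 J/K and ΔS_cold = +Q/T_C = 20300/343 = 59.184 J/K.
ΔS_total = -35.929 + 59.184 = 23.3 J/K, positive as the second law requires.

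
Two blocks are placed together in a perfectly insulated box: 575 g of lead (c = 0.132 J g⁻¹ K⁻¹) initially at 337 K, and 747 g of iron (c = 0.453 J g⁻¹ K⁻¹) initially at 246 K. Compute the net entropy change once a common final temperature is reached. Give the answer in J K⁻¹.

ΔS_total = 3.28 J/K

Energy balance: T_f = (m₁c₁T₁ + m₂c₂T₂)/(m₁c₁ + m₂c₂) = 262.67 K.
ΔS₁ = m₁c₁ ln(T_f/T₁) = 75.9 × ln(262.67/337) = -18.91 J/K.
ΔS₂ = m₂c₂ ln(T_f/T₂) = 338.391 × ln(262.67/246) = 22.19 J/K.
ΔS_total = -18.91 + 22.19 = 3.28 J/K.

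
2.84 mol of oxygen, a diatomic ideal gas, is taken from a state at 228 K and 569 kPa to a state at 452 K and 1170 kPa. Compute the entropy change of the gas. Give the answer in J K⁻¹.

ΔS = 39.5 J/K

ΔS = nC_p ln(T₂/T₁) − nR ln(P₂/P₁), with C_p = 7R/2 = 29.1 J mol⁻¹ K⁻¹ for a diatomic ideal gas.
ΔS = 2.84 × [29.1 × ln(452/228) − 8.314 × ln(1170/569)] = 39.5 J/K.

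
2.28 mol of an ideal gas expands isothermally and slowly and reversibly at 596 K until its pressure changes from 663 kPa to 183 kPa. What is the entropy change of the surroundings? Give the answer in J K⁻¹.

ΔS_surr = -24.4 J/K

For an isothermal ideal gas ΔS_gas = nR ln(P₁/P₂) = 2.28 × 8.314 × ln(663/183) = 24.4 J/K.
The process is reversible, so ΔS_surr = −ΔS_gas = -24.4 J/K and ΔS_universe = 0.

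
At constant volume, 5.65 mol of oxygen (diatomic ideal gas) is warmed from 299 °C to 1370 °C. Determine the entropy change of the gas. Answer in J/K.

ΔS = 124 J/K

In kelvin: T₁ = 572.15 K, T₂ = 1643.15 K. At constant volume, ΔS = nC_V ln(T₂/T₁) with C_V = 5R/2 = 20.79 J mol⁻¹ K⁻¹.
ΔS = 5.65 × 20.79 × ln(1643.15/572.15) = 124 J/K.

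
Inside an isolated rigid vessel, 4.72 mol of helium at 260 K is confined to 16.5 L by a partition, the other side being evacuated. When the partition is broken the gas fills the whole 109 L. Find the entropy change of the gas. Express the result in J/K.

ΔS_gas = 74.1 J/K

For an ideal gas in free expansion Q = 0 and W = 0, so T is unchanged.
Entropy is a state function; using a reversible isothermal path, ΔS_gas = nR ln(V₂/V₁) = 4.72 × 8.314 × ln(109/16.5) = 74.1 J/K.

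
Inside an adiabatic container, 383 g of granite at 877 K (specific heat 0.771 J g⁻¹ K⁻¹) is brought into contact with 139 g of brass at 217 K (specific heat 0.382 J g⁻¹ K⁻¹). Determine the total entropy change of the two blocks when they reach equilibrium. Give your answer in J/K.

ΔS_total = 31.7 J/K

Energy balance: T_f = (m₁c₁T₁ + m₂c₂T₂)/(m₁c₁ + m₂c₂) = 776.41 K.
ΔS₁ = m₁c₁ ln(T_f/T₁) = 295.293 × ln(776.41/877) = -35.97 J/K.
ΔS₂ = m₂c₂ ln(T_f/T₂) = 53.098 × ln(776.41/217) = 67.69 J/K.
ΔS_total = -35.97 + 67.69 = 31.7 J/K.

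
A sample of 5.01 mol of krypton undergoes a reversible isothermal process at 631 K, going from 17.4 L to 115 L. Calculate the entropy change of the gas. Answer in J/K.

ΔS_gas = 78.7 J/K

For an isothermal ideal gas ΔS_gas = nR ln(V₂/V₁) = 5.01 × 8.314 × ln(115/17.4) = 78.7 J/K.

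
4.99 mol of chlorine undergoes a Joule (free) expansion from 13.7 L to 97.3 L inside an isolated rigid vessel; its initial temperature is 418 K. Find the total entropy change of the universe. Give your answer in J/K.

No heat is exchanged and no work is done, so the ideal-gas temperature stays constant.
Entropy is a state function; using a reversible isothermal path, ΔS_gas = nR ln(V₂/V₁) = 4.99 × 8.314 × ln(97.3/13.7) = 81.3 J/K.
The insulated surroundings exchange no heat, so ΔS_surr = 0 and ΔS_universe = ΔS_gas.

ΔS_universe = 81.3 J/K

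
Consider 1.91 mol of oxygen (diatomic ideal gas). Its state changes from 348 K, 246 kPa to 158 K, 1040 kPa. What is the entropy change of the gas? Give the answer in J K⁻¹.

ΔS = nC_p ln(T₂/T₁) − nR ln(P₂/P₁), with C_p = 7R/2 = 29.1 J mol⁻¹ K⁻¹ for a diatomic ideal gas.
ΔS = 1.91 × [29.1 × ln(158/348) − 8.314 × ln(1040/246)] = -66.8 J/K.

ΔS = -66.8 J/K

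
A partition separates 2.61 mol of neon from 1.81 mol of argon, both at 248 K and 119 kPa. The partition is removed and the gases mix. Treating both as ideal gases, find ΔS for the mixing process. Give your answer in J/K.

Mole fractions: x_A = 2.61/4.42 = 0.59, x_B = 0.41.
ΔS_mix = −R(n_A ln x_A + n_B ln x_B) = −8.314 × (2.61 ln 0.59 + 1.81 ln 0.41) = 24.9 J/K.

ΔS_mix = 24.9 J/K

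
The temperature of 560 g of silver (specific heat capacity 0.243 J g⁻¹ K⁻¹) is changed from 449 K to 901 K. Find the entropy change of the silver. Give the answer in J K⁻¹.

ΔS = ∫dQ_rev/T = m c ln(T₂/T₁) = 560 × 0.243 × ln(901/449) = 94.8 J/K.

ΔS = 94.8 J/K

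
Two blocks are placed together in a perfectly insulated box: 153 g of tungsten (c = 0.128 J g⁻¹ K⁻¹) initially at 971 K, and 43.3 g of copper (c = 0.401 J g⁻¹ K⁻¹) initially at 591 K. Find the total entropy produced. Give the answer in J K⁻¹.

Energy balance: T_f = (m₁c₁T₁ + m₂c₂T₂)/(m₁c₁ + m₂c₂) = 792.42 K.
ΔS₁ = m₁c₁ ln(T_f/T₁) = 19.584 × ln(792.42/971) = -3.98 J/K.
ΔS₂ = m₂c₂ ln(T_f/T₂) = 17.3633 × ln(792.42/591) = 5.092 J/K.
ΔS_total = -3.98 + 5.092 = 1.11 J/K.

ΔS_total = 1.11 J/K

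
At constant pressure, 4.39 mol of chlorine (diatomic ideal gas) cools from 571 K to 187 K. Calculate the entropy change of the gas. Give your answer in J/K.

ΔS = -143 J/K

At constant pressure, ΔS = nC_p ln(T₂/T₁) with C_p = 7R/2 = 29.1 J mol⁻¹ K⁻¹.
ΔS = 4.39 × 29.1 × ln(187/571) = -143 J/K.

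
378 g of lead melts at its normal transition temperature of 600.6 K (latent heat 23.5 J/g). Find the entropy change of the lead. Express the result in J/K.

Heat absorbed by the substance: Q = mL = 378 × 23.5 = 8883 J.
At constant T, ΔS = Q_rev/T = 8883 / 600.6 = 14.8 J/K.

ΔS = 14.8 J/K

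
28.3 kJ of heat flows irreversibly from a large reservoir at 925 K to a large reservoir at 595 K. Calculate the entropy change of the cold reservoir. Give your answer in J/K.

ΔS_cold = 47.6 J/K

The cold reservoir gains heat Q, so ΔS_cold = +Q/T_C = 28300/595 = 47.6 J/K.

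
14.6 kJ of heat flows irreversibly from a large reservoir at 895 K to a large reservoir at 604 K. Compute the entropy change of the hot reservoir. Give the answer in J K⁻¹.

The hot reservoir loses heat Q, so ΔS_hot = −Q/T_H = −14600/895 = -16.3 J/K.

ΔS_hot = -16.3 J/K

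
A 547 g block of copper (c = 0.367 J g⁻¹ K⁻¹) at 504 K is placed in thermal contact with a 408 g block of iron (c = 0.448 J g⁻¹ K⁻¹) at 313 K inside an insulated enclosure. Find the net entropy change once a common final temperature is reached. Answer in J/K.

ΔS_total = 10.7 J/K

Energy balance: T_f = (m₁c₁T₁ + m₂c₂T₂)/(m₁c₁ + m₂c₂) = 412.97 K.
ΔS₁ = m₁c₁ ln(T_f/T₁) = 200.749 × ln(412.97/504) = -39.99 J/K.
ΔS₂ = m₂c₂ ln(T_f/T₂) = 182.784 × ln(412.97/313) = 50.66 J/K.
ΔS_total = -39.99 + 50.66 = 10.7 J/K.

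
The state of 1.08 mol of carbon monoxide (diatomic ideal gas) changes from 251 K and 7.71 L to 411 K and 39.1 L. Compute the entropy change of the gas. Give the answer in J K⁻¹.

ΔS = 25.6 J/K

Entropy is a state function: ΔS = nC_V ln(T₂/T₁) + nR ln(V₂/V₁), with C_V = 5R/2 = 20.79 J mol⁻¹ K⁻¹ for a diatomic ideal gas.
ΔS = 1.08 × [20.79 × ln(411/251) + 8.314 × ln(39.1/7.71)] = 25.6 J/K.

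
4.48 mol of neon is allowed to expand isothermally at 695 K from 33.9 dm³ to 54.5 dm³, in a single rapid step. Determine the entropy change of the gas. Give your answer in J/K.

Entropy is a state function, so ΔS_gas depends only on the end states.
For an isothermal ideal gas ΔS_gas = nR ln(V₂/V₁) = 4.48 × 8.314 × ln(54.5/33.9) = 17.7 J/K.

ΔS_gas = 17.7 J/K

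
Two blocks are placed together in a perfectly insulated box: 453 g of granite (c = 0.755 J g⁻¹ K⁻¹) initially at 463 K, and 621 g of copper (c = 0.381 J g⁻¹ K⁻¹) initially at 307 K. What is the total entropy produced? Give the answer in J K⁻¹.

ΔS_total = 11.4 J/K

Energy balance: T_f = (m₁c₁T₁ + m₂c₂T₂)/(m₁c₁ + m₂c₂) = 399.21 K.
ΔS₁ = m₁c₁ ln(T_f/T₁) = 342.015 × ln(399.21/463) = -50.7 J/K.
ΔS₂ = m₂c₂ ln(T_f/T₂) = 236.601 × ln(399.21/307) = 62.14 J/K.
ΔS_total = -50.7 + 62.14 = 11.4 J/K.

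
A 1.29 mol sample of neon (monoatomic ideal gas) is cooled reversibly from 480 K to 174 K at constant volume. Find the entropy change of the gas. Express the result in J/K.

ΔS = -16.3 J/K

At constant volume, ΔS = nC_V ln(T₂/T₁) with C_V = 3R/2 = 12.47 J mol⁻¹ K⁻¹.
ΔS = 1.29 × 12.47 × ln(174/480) = -16.3 J/K.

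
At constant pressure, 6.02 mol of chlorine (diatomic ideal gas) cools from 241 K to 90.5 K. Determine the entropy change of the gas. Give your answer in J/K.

ΔS = -172 J/K

At constant pressure, ΔS = nC_p ln(T₂/T₁) with C_p = 7R/2 = 29.1 J mol⁻¹ K⁻¹.
ΔS = 6.02 × 29.1 × ln(90.5/241) = -172 J/K.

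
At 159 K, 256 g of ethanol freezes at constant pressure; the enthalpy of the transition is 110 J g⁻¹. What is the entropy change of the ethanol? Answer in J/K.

ΔS = -177 J/K

Heat released by the substance: Q = −mL = −256 × 110 = −28160 J.
At constant T, ΔS = Q_rev/T = −28160 / 159 = -177 J/K.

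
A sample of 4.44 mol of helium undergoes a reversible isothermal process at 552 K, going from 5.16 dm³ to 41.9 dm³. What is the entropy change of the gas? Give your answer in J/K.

For an isothermal ideal gas ΔS_gas = nR ln(V₂/V₁) = 4.44 × 8.314 × ln(41.9/5.16) = 77.3 J/K.

ΔS_gas = 77.3 J/K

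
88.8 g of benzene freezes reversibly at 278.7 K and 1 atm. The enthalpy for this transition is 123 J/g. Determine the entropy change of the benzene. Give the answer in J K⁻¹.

ΔS = -39.2 J/K

Heat released by the substance: Q = −mL = −88.8 × 123 = −10922.4 J.
At constant T, ΔS = Q_rev/T = −10922.4 / 278.7 = -39.2 J/K.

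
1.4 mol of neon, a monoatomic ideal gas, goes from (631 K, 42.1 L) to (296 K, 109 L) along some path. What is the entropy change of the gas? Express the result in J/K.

ΔS = -2.14 J/K

Entropy is a state function: ΔS = nC_V ln(T₂/T₁) + nR ln(V₂/V₁), with C_V = 3R/2 = 12.47 J mol⁻¹ K⁻¹ for a monoatomic ideal gas.
ΔS = 1.4 × [12.47 × ln(296/631) + 8.314 × ln(109/42.1)] = -2.14 J/K.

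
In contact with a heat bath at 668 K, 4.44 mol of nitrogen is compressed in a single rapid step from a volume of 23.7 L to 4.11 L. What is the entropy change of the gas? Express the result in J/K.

Entropy is a state function, so ΔS_gas depends only on the end states.
For an isothermal ideal gas ΔS_gas = nR ln(V₂/V₁) = 4.44 × 8.314 × ln(4.11/23.7) = -64.7 J/K.

ΔS_gas = -64.7 J/K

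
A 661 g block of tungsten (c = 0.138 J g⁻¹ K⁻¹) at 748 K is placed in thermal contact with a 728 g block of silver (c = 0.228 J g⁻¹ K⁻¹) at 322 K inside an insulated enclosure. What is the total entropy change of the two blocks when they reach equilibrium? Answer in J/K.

ΔS_total = 22.1 J/K

Energy balance: T_f = (m₁c₁T₁ + m₂c₂T₂)/(m₁c₁ + m₂c₂) = 473.08 K.
ΔS₁ = m₁c₁ ln(T_f/T₁) = 91.218 × ln(473.08/748) = -41.79 J/K.
ΔS₂ = m₂c₂ ln(T_f/T₂) = 165.984 × ln(473.08/322) = 63.86 J/K.
ΔS_total = -41.79 + 63.86 = 22.1 J/K.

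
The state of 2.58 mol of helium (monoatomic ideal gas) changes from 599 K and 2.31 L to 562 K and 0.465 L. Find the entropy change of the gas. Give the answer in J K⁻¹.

ΔS = -36.4 J/K

Entropy is a state function: ΔS = nC_V ln(T₂/T₁) + nR ln(V₂/V₁), with C_V = 3R/2 = 12.47 J mol⁻¹ K⁻¹ for a monoatomic ideal gas.
ΔS = 2.58 × [12.47 × ln(562/599) + 8.314 × ln(0.465/2.31)] = -36.4 J/K.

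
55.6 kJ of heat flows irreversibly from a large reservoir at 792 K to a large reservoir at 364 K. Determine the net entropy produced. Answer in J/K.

ΔS_hot = −Q/T_H = −55600/792 = -70.2 J/K and ΔS_cold = +Q/T_C = 55600/364 = 152.7 J/K.
ΔS_total = -70.2 + 152.7 = 82.5 J/K, positive as the second law requires.

ΔS_total = 82.5 J/K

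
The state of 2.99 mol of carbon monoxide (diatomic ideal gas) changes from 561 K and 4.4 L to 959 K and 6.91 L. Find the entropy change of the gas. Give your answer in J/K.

Entropy is a state function: ΔS = nC_V ln(T₂/T₁) + nR ln(V₂/V₁), with C_V = 5R/2 = 20.79 J mol⁻¹ K⁻¹ for a diatomic ideal gas.
ΔS = 2.99 × [20.79 × ln(959/561) + 8.314 × ln(6.91/4.4)] = 44.5 J/K.

ΔS = 44.5 J/K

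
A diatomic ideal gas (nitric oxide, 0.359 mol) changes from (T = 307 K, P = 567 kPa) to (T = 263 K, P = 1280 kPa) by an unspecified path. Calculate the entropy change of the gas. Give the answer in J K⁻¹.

ΔS = nC_p ln(T₂/T₁) − nR ln(P₂/P₁), with C_p = 7R/2 = 29.1 J mol⁻¹ K⁻¹ for a diatomic ideal gas.
ΔS = 0.359 × [29.1 × ln(263/307) − 8.314 × ln(1280/567)] = -4.05 J/K.

ΔS = -4.05 J/K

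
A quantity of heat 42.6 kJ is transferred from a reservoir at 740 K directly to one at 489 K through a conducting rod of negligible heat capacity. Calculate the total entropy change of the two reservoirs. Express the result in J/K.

ΔS_hot = −Q/T_H = −42600/740 = -57.568 J/K and ΔS_cold = +Q/T_C = 42600/489 = 87.117 J/K.
ΔS_total = -57.568 + 87.117 = 29.5 J/K, positive as the second law requires.

ΔS_total = 29.5 J/K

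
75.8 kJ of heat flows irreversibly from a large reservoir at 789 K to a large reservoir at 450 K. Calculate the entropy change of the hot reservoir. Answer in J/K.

The hot reservoir loses heat Q, so ΔS_hot = −Q/T_H = −75800/789 = -96.1 J/K.

ΔS_hot = -96.1 J/K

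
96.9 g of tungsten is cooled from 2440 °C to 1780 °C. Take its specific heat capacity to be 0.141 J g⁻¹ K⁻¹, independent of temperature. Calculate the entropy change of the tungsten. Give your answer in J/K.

ΔS = -3.81 J/K

In kelvin: T₁ = 2713.15 K, T₂ = 2053.15 K. ΔS = ∫dQ_rev/T = m c ln(T₂/T₁) = 96.9 × 0.141 × ln(2053.15/2713.15) = -3.81 J/K.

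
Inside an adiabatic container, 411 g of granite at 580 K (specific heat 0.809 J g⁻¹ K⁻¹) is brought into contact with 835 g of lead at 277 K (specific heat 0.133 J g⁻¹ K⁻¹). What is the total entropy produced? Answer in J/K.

Energy balance: T_f = (m₁c₁T₁ + m₂c₂T₂)/(m₁c₁ + m₂c₂) = 504.14 K.
ΔS₁ = m₁c₁ ln(T_f/T₁) = 332.499 × ln(504.14/580) = -46.61 J/K.
ΔS₂ = m₂c₂ ln(T_f/T₂) = 111.055 × ln(504.14/277) = 66.5 J/K.
ΔS_total = -46.61 + 66.5 = 19.9 J/K.

ΔS_total = 19.9 J/K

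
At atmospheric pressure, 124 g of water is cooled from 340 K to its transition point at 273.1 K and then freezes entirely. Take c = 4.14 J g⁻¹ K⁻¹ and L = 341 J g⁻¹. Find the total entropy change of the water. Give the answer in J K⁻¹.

ΔS = -267 J/K

Cooling step: ΔS₁ = m c ln(T_tr/T_i) = 124 × 4.14 × ln(273.1/340) = -112.5 J/K.
Phase change: ΔS₂ = −mL/T_tr = −124 × 341 / 273.1 = -154.8 J/K.
ΔS_total = (-112.5) + (-154.8) = -267 J/K.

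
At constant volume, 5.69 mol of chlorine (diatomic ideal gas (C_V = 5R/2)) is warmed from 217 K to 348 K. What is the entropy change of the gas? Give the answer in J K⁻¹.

ΔS = 55.9 J/K

At constant volume, ΔS = nC_V ln(T₂/T₁) with C_V = 5R/2 = 20.79 J mol⁻¹ K⁻¹.
ΔS = 5.69 × 20.79 × ln(348/217) = 55.9 J/K.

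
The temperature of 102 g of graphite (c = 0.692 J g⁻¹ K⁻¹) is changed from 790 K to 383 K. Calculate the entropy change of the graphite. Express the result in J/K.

ΔS = -51.1 J/K

ΔS = ∫dQ_rev/T = m c ln(T₂/T₁) = 102 × 0.692 × ln(383/790) = -51.1 J/K.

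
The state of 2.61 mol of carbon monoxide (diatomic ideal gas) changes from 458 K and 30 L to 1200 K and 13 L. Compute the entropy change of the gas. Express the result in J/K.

ΔS = 34.1 J/K

Entropy is a state function: ΔS = nC_V ln(T₂/T₁) + nR ln(V₂/V₁), with C_V = 5R/2 = 20.79 J mol⁻¹ K⁻¹ for a diatomic ideal gas.
ΔS = 2.61 × [20.79 × ln(1200/458) + 8.314 × ln(13/30)] = 34.1 J/K.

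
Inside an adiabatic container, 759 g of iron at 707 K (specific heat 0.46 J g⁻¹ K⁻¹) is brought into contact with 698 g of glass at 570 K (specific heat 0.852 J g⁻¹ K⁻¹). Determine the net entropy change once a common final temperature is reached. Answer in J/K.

Energy balance: T_f = (m₁c₁T₁ + m₂c₂T₂)/(m₁c₁ + m₂c₂) = 620.68 K.
ΔS₁ = m₁c₁ ln(T_f/T₁) = 349.14 × ln(620.68/707) = -45.46 J/K.
ΔS₂ = m₂c₂ ln(T_f/T₂) = 594.696 × ln(620.68/570) = 50.65 J/K.
ΔS_total = -45.46 + 50.65 = 5.19 J/K.

ΔS_total = 5.19 J/K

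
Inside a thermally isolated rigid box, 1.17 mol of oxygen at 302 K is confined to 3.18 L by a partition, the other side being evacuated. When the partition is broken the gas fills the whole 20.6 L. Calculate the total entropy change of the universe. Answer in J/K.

For an ideal gas in free expansion Q = 0 and W = 0, so T is unchanged.
Entropy is a state function; using a reversible isothermal path, ΔS_gas = nR ln(V₂/V₁) = 1.17 × 8.314 × ln(20.6/3.18) = 18.2 J/K.
The insulated surroundings exchange no heat, so ΔS_surr = 0 and ΔS_universe = ΔS_gas.

ΔS_universe = 18.2 J/K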